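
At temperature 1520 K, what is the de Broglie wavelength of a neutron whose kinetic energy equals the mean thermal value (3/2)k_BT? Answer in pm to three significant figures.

KE = (3/2)k_BT = 1.5 × 1.381 × 10⁻²³ × 1520 = 3.149 × 10⁻²⁰ J.
p = √(2mKE) = √(2 × 1.675 × 10⁻²⁷ × 3.149 × 10⁻²⁰) = 1.027 × 10⁻²³ kg·m/s.
λ = h/p = 6.45 × 10⁻¹¹ m = 64.5 pm.

λ = 64.5 pm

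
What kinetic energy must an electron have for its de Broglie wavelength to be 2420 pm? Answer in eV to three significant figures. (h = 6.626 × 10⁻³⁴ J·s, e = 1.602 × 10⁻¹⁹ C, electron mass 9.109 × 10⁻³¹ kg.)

p = h/λ = 6.626 × 10⁻³⁴ / 2.420 × 10⁻⁹ = 2.738 × 10⁻²⁵ kg·m/s.
KE = p²/(2m) = (2.738 × 10⁻²⁵)² / (2 × 9.109 × 10⁻³¹) = 4.115 × 10⁻²⁰ J = 0.257 eV.

KE = 0.257 eV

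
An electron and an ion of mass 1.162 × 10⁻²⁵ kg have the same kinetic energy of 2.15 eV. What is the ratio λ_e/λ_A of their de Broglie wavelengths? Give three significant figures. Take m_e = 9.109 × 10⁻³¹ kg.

At fixed KE, p = √(2mKE) so λ = h/p ∝ 1/√m.
λ_e/λ_A = √(m_A/m_e) = √(1.162 × 10⁻²⁵/9.109 × 10⁻³¹) = √(1.276 × 10⁵) = 357.

λ_e/λ_A = 357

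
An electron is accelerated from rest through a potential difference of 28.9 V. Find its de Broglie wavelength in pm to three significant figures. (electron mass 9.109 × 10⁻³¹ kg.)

KE = eV = 1.602 × 10⁻¹⁹ × 28.90 = 4.630 × 10⁻¹⁸ J.
p = √(2mKE) = √(2 × 9.109 × 10⁻³¹ × 4.630 × 10⁻¹⁸) = 2.904 × 10⁻²⁴ kg·m/s.
λ = h/p = 6.626 × 10⁻³⁴ / 2.904 × 10⁻²⁴ = 2.28 × 10⁻¹⁰ m = 228 pm.

λ = 228 pm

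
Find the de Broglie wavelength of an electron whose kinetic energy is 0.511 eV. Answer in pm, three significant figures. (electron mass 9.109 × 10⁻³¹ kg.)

KE = 0.511 eV = 8.186 × 10⁻²⁰ J.
p = √(2mKE) = √(2 × 9.109 × 10⁻³¹ × 8.186 × 10⁻²⁰) = 3.862 × 10⁻²⁵ kg·m/s.
λ = h/p = 6.626 × 10⁻³⁴ / 3.862 × 10⁻²⁵ = 1.72 × 10⁻⁹ m = 1720 pm.

λ = 1720 pm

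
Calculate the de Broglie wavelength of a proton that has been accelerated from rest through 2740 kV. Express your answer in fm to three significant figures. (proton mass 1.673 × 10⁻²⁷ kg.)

λ = 17.3 fm

KE = eV = 1.602 × 10⁻¹⁹ × 2.740 × 10⁶ = 4.389 × 10⁻¹³ J.
p = √(2mKE) = √(2 × 1.673 × 10⁻²⁷ × 4.389 × 10⁻¹³) = 3.832 × 10⁻²⁰ kg·m/s.
λ = h/p = 6.626 × 10⁻³⁴ / 3.832 × 10⁻²⁰ = 1.73 × 10⁻¹⁴ m = 17.3 fm.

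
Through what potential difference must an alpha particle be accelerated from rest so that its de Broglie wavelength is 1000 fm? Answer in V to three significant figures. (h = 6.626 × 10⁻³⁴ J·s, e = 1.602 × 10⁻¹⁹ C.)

V = 103 V

p = h/λ = 6.626 × 10⁻³⁴ / 1.000 × 10⁻¹² = 6.626 × 10⁻²² kg·m/s.
KE = p²/(2m) = 3.304 × 10⁻¹⁷ J.
V = KE/2e = 3.304 × 10⁻¹⁷ / (2 × 1.602 × 10⁻¹⁹) = 103 V.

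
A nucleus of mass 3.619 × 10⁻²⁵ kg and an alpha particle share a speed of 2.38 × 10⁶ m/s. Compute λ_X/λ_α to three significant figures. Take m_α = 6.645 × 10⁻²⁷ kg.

At fixed v, p = mv so λ = h/(mv) ∝ 1/m.
λ_X/λ_α = m_α/m_X = 6.645 × 10⁻²⁷/3.619 × 10⁻²⁵ = 0.0184.

λ_X/λ_α = 0.0184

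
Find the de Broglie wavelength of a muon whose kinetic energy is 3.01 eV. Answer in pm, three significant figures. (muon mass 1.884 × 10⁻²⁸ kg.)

λ = 49.2 pm

KE = 3.01 eV = 4.822 × 10⁻¹⁹ J.
p = √(2mKE) = √(2 × 1.884 × 10⁻²⁸ × 4.822 × 10⁻¹⁹) = 1.348 × 10⁻²³ kg·m/s.
λ = h/p = 6.626 × 10⁻³⁴ / 1.348 × 10⁻²³ = 4.92 × 10⁻¹¹ m = 49.2 pm.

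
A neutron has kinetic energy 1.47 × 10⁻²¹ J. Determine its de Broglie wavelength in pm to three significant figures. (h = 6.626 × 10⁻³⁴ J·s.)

λ = 299 pm

p = √(2mKE) = √(2 × 1.675 × 10⁻²⁷ × 1.470 × 10⁻²¹) = 2.219 × 10⁻²⁴ kg·m/s.
λ = h/p = 6.626 × 10⁻³⁴ / 2.219 × 10⁻²⁴ = 2.99 × 10⁻¹⁰ m = 299 pm.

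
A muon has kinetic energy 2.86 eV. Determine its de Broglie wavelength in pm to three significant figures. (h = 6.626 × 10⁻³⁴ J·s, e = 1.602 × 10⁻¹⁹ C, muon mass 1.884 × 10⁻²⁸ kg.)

λ = 50.4 pm

KE = 2.86 eV = 4.582 × 10⁻¹⁹ J.
p = √(2mKE) = √(2 × 1.884 × 10⁻²⁸ × 4.582 × 10⁻¹⁹) = 1.314 × 10⁻²³ kg·m/s.
λ = h/p = 6.626 × 10⁻³⁴ / 1.314 × 10⁻²³ = 5.04 × 10⁻¹¹ m = 50.4 pm.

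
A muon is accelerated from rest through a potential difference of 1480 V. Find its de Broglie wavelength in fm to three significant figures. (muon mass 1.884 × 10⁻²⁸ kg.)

λ = 2220 fm

KE = eV = 1.602 × 10⁻¹⁹ × 1480 = 2.371 × 10⁻¹⁶ J.
p = √(2mKE) = √(2 × 1.884 × 10⁻²⁸ × 2.371 × 10⁻¹⁶) = 2.989 × 10⁻²² kg·m/s.
λ = h/p = 6.626 × 10⁻³⁴ / 2.989 × 10⁻²² = 2.22 × 10⁻¹² m = 2220 fm.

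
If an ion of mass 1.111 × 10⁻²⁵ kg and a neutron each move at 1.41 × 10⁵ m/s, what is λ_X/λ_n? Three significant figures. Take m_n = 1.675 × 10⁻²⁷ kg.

λ_X/λ_n = 0.0151

At fixed v, p = mv so λ = h/(mv) ∝ 1/m.
λ_X/λ_n = m_n/m_X = 1.675 × 10⁻²⁷/1.111 × 10⁻²⁵ = 0.0151.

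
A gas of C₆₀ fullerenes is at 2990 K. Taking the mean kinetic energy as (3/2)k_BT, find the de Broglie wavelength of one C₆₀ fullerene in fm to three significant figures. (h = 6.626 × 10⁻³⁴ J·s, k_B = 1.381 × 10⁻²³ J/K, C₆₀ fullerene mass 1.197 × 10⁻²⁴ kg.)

KE = (3/2)k_BT = 1.5 × 1.381 × 10⁻²³ × 2990 = 6.194 × 10⁻²⁰ J.
p = √(2mKE) = √(2 × 1.197 × 10⁻²⁴ × 6.194 × 10⁻²⁰) = 3.851 × 10⁻²² kg·m/s.
λ = h/p = 1.72 × 10⁻¹² m = 1720 fm.

λ = 1720 fm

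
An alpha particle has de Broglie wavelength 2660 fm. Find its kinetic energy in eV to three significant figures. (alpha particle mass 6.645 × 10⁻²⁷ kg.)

p = h/λ = 6.626 × 10⁻³⁴ / 2.660 × 10⁻¹² = 2.491 × 10⁻²² kg·m/s.
KE = p²/(2m) = (2.491 × 10⁻²²)² / (2 × 6.645 × 10⁻²⁷) = 4.669 × 10⁻¹⁸ J = 29.1 eV.

KE = 29.1 eV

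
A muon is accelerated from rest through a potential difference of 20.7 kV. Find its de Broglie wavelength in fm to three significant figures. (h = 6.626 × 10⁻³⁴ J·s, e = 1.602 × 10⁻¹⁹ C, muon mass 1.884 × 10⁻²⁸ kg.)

KE = eV = 1.602 × 10⁻¹⁹ × 2.070 × 10⁴ = 3.316 × 10⁻¹⁵ J.
p = √(2mKE) = √(2 × 1.884 × 10⁻²⁸ × 3.316 × 10⁻¹⁵) = 1.118 × 10⁻²¹ kg·m/s.
λ = h/p = 6.626 × 10⁻³⁴ / 1.118 × 10⁻²¹ = 5.93 × 10⁻¹³ m = 593 fm.

λ = 593 fm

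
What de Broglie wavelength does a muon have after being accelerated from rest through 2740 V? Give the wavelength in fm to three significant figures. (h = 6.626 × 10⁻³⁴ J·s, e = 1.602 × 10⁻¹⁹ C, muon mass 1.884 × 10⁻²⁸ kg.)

KE = eV = 1.602 × 10⁻¹⁹ × 2740 = 4.389 × 10⁻¹⁶ J.
p = √(2mKE) = √(2 × 1.884 × 10⁻²⁸ × 4.389 × 10⁻¹⁶) = 4.067 × 10⁻²² kg·m/s.
λ = h/p = 6.626 × 10⁻³⁴ / 4.067 × 10⁻²² = 1.63 × 10⁻¹² m = 1630 fm.

λ = 1630 fm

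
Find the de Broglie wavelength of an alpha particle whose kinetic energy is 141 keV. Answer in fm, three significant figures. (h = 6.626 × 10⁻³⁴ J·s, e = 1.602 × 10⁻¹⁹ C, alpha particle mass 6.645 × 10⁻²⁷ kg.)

λ = 38.2 fm

KE = 141 keV = 2.259 × 10⁻¹⁴ J.
p = √(2mKE) = √(2 × 6.645 × 10⁻²⁷ × 2.259 × 10⁻¹⁴) = 1.733 × 10⁻²⁰ kg·m/s.
λ = h/p = 6.626 × 10⁻³⁴ / 1.733 × 10⁻²⁰ = 3.82 × 10⁻¹⁴ m = 38.2 fm.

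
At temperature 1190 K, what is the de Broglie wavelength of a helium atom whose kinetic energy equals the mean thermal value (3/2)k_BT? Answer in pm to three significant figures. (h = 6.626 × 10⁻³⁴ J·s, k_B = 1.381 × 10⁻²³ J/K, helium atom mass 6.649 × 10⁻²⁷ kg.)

KE = (3/2)k_BT = 1.5 × 1.381 × 10⁻²³ × 1190 = 2.465 × 10⁻²⁰ J.
p = √(2mKE) = √(2 × 6.649 × 10⁻²⁷ × 2.465 × 10⁻²⁰) = 1.811 × 10⁻²³ kg·m/s.
λ = h/p = 3.66 × 10⁻¹¹ m = 36.6 pm.

λ = 36.6 pm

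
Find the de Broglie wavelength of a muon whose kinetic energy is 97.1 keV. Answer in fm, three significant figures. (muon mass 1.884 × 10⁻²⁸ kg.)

KE = 97.1 keV = 1.556 × 10⁻¹⁴ J.
p = √(2mKE) = √(2 × 1.884 × 10⁻²⁸ × 1.556 × 10⁻¹⁴) = 2.421 × 10⁻²¹ kg·m/s.
λ = h/p = 6.626 × 10⁻³⁴ / 2.421 × 10⁻²¹ = 2.74 × 10⁻¹³ m = 274 fm.

λ = 274 fm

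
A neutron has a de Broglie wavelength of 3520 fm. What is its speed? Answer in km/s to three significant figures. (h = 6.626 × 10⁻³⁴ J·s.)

p = h/λ = 6.626 × 10⁻³⁴ / 3.520 × 10⁻¹² = 1.882 × 10⁻²² kg·m/s.
v = p/m = 1.882 × 10⁻²² / 1.675 × 10⁻²⁷ = 1.12 × 10⁵ m/s = 112 km/s.

v = 112 km/s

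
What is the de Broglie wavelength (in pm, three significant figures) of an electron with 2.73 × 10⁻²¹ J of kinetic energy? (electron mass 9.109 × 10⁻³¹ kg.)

p = √(2mKE) = √(2 × 9.109 × 10⁻³¹ × 2.730 × 10⁻²¹) = 7.052 × 10⁻²⁶ kg·m/s.
λ = h/p = 6.626 × 10⁻³⁴ / 7.052 × 10⁻²⁶ = 9.40 × 10⁻⁹ m = 9400 pm.

λ = 9400 pm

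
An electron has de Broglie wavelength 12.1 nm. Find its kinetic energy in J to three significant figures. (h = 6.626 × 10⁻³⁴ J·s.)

p = h/λ = 6.626 × 10⁻³⁴ / 1.210 × 10⁻⁸ = 5.476 × 10⁻²⁶ kg·m/s.
KE = p²/(2m) = (5.476 × 10⁻²⁶)² / (2 × 9.109 × 10⁻³¹) = 1.646 × 10⁻²¹ J = 1.65 × 10⁻²¹ J.

KE = 1.65 × 10⁻²¹ J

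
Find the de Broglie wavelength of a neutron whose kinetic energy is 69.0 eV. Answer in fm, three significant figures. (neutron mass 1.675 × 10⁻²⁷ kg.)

λ = 3440 fm

KE = 69.0 eV = 1.105 × 10⁻¹⁷ J.
p = √(2mKE) = √(2 × 1.675 × 10⁻²⁷ × 1.105 × 10⁻¹⁷) = 1.924 × 10⁻²² kg·m/s.
λ = h/p = 6.626 × 10⁻³⁴ / 1.924 × 10⁻²² = 3.44 × 10⁻¹² m = 3440 fm.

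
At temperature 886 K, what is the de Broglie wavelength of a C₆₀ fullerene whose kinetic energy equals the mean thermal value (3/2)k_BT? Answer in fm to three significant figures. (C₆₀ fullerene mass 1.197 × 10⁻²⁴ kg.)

KE = (3/2)k_BT = 1.5 × 1.381 × 10⁻²³ × 886 = 1.835 × 10⁻²⁰ J.
p = √(2mKE) = √(2 × 1.197 × 10⁻²⁴ × 1.835 × 10⁻²⁰) = 2.096 × 10⁻²² kg·m/s.
λ = h/p = 3.16 × 10⁻¹² m = 3160 fm.

λ = 3160 fm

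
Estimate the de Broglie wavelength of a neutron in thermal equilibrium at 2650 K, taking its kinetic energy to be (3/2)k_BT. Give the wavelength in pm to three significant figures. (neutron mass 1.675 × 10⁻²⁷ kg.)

λ = 48.9 pm

KE = (3/2)k_BT = 1.5 × 1.381 × 10⁻²³ × 2650 = 5.489 × 10⁻²⁰ J.
p = √(2mKE) = √(2 × 1.675 × 10⁻²⁷ × 5.489 × 10⁻²⁰) = 1.356 × 10⁻²³ kg·m/s.
λ = h/p = 4.89 × 10⁻¹¹ m = 48.9 pm.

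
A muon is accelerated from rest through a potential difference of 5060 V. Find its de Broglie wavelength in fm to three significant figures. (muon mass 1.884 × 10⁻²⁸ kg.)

λ = 1200 fm

KE = eV = 1.602 × 10⁻¹⁹ × 5060 = 8.106 × 10⁻¹⁶ J.
p = √(2mKE) = √(2 × 1.884 × 10⁻²⁸ × 8.106 × 10⁻¹⁶) = 5.527 × 10⁻²² kg·m/s.
λ = h/p = 6.626 × 10⁻³⁴ / 5.527 × 10⁻²² = 1.20 × 10⁻¹² m = 1200 fm.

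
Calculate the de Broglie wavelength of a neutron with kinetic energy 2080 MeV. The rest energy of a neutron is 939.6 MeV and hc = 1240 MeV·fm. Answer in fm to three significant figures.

Total energy E = KE + m₀c² = 2080 + 939.6 = 3019.6 MeV.
(pc)² = E² − (m₀c²)² = (3019.6)² − (939.6)² = 8.235 × 10⁶ MeV², so pc = 2870 MeV.
λ = hc/(pc) = 1240 MeV·fm / 2870 MeV = 0.432 fm.

λ = 0.432 fm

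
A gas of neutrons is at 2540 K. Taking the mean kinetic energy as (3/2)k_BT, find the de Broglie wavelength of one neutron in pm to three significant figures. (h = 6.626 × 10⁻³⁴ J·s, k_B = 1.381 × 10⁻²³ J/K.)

λ = 49.9 pm

KE = (3/2)k_BT = 1.5 × 1.381 × 10⁻²³ × 2540 = 5.262 × 10⁻²⁰ J.
p = √(2mKE) = √(2 × 1.675 × 10⁻²⁷ × 5.262 × 10⁻²⁰) = 1.328 × 10⁻²³ kg·m/s.
λ = h/p = 4.99 × 10⁻¹¹ m = 49.9 pm.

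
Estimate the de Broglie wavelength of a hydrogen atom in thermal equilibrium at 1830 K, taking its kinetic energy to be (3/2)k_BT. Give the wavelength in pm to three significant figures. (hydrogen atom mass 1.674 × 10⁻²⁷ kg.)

KE = (3/2)k_BT = 1.5 × 1.381 × 10⁻²³ × 1830 = 3.791 × 10⁻²⁰ J.
p = √(2mKE) = √(2 × 1.674 × 10⁻²⁷ × 3.791 × 10⁻²⁰) = 1.127 × 10⁻²³ kg·m/s.
λ = h/p = 5.88 × 10⁻¹¹ m = 58.8 pm.

λ = 58.8 pm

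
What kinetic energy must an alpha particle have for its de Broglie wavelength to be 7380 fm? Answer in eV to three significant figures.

p = h/λ = 6.626 × 10⁻³⁴ / 7.380 × 10⁻¹² = 8.978 × 10⁻²³ kg·m/s.
KE = p²/(2m) = (8.978 × 10⁻²³)² / (2 × 6.645 × 10⁻²⁷) = 6.065 × 10⁻¹⁹ J = 3.79 eV.

KE = 3.79 eV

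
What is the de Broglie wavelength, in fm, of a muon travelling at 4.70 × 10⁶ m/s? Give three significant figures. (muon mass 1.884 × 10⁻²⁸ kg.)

p = mv = 1.884 × 10⁻²⁸ × 4.70 × 10⁶ = 8.855 × 10⁻²² kg·m/s.
λ = h/p = 6.626 × 10⁻³⁴ / 8.855 × 10⁻²² = 7.48 × 10⁻¹³ m = 748 fm.

λ = 748 fm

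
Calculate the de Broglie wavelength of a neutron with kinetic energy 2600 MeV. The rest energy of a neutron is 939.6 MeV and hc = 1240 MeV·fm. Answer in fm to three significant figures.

λ = 0.363 fm

Total energy E = KE + m₀c² = 2600 + 939.6 = 3539.6 MeV.
(pc)² = E² − (m₀c²)² = (3539.6)² − (939.6)² = 1.165 × 10⁷ MeV², so pc = 3413 MeV.
λ = hc/(pc) = 1240 MeV·fm / 3413 MeV = 0.363 fm.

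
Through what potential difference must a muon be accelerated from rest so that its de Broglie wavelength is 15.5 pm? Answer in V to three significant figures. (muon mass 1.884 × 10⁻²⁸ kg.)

V = 30.3 V

p = h/λ = 6.626 × 10⁻³⁴ / 1.550 × 10⁻¹¹ = 4.275 × 10⁻²³ kg·m/s.
KE = p²/(2m) = 4.850 × 10⁻¹⁸ J.
V = KE/e = 4.850 × 10⁻¹⁸ / (1.602 × 10⁻¹⁹) = 30.3 V.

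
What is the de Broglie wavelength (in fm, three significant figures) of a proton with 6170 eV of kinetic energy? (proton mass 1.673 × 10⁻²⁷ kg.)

KE = 6170 eV = 9.884 × 10⁻¹⁶ J.
p = √(2mKE) = √(2 × 1.673 × 10⁻²⁷ × 9.884 × 10⁻¹⁶) = 1.819 × 10⁻²¹ kg·m/s.
λ = h/p = 6.626 × 10⁻³⁴ / 1.819 × 10⁻²¹ = 3.64 × 10⁻¹³ m = 364 fm.

λ = 364 fm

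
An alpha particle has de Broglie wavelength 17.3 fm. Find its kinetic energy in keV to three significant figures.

KE = 689 keV

p = h/λ = 6.626 × 10⁻³⁴ / 1.730 × 10⁻¹⁴ = 3.830 × 10⁻²⁰ kg·m/s.
KE = p²/(2m) = (3.830 × 10⁻²⁰)² / (2 × 6.645 × 10⁻²⁷) = 1.104 × 10⁻¹³ J = 689 keV.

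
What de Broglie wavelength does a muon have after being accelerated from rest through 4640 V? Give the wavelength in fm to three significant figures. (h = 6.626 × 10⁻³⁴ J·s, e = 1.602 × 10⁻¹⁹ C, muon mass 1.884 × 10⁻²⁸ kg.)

KE = eV = 1.602 × 10⁻¹⁹ × 4640 = 7.433 × 10⁻¹⁶ J.
p = √(2mKE) = √(2 × 1.884 × 10⁻²⁸ × 7.433 × 10⁻¹⁶) = 5.292 × 10⁻²² kg·m/s.
λ = h/p = 6.626 × 10⁻³⁴ / 5.292 × 10⁻²² = 1.25 × 10⁻¹² m = 1250 fm.

λ = 1250 fm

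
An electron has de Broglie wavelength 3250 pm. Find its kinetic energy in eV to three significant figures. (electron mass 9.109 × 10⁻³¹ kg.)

p = h/λ = 6.626 × 10⁻³⁴ / 3.250 × 10⁻⁹ = 2.039 × 10⁻²⁵ kg·m/s.
KE = p²/(2m) = (2.039 × 10⁻²⁵)² / (2 × 9.109 × 10⁻³¹) = 2.282 × 10⁻²⁰ J = 0.142 eV.

KE = 0.142 eV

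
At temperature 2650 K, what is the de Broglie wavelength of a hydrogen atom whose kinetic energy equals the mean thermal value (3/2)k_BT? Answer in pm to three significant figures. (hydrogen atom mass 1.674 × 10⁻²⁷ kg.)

KE = (3/2)k_BT = 1.5 × 1.381 × 10⁻²³ × 2650 = 5.489 × 10⁻²⁰ J.
p = √(2mKE) = √(2 × 1.674 × 10⁻²⁷ × 5.489 × 10⁻²⁰) = 1.356 × 10⁻²³ kg·m/s.
λ = h/p = 4.89 × 10⁻¹¹ m = 48.9 pm.

λ = 48.9 pm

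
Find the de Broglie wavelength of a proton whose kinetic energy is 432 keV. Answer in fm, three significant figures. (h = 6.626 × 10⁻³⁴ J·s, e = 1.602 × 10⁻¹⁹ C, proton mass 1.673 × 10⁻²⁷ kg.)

λ = 43.5 fm

KE = 432 keV = 6.921 × 10⁻¹⁴ J.
p = √(2mKE) = √(2 × 1.673 × 10⁻²⁷ × 6.921 × 10⁻¹⁴) = 1.522 × 10⁻²⁰ kg·m/s.
λ = h/p = 6.626 × 10⁻³⁴ / 1.522 × 10⁻²⁰ = 4.35 × 10⁻¹⁴ m = 43.5 fm.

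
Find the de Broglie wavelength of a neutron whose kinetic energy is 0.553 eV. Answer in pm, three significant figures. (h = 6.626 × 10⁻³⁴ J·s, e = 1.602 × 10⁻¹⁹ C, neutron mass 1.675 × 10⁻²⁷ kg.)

λ = 38.5 pm

KE = 0.553 eV = 8.859 × 10⁻²⁰ J.
p = √(2mKE) = √(2 × 1.675 × 10⁻²⁷ × 8.859 × 10⁻²⁰) = 1.723 × 10⁻²³ kg·m/s.
λ = h/p = 6.626 × 10⁻³⁴ / 1.723 × 10⁻²³ = 3.85 × 10⁻¹¹ m = 38.5 pm.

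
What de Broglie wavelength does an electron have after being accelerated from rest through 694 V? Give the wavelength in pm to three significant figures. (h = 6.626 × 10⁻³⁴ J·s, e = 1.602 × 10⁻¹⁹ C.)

λ = 46.6 pm

KE = eV = 1.602 × 10⁻¹⁹ × 694.0 = 1.112 × 10⁻¹⁶ J.
p = √(2mKE) = √(2 × 9.109 × 10⁻³¹ × 1.112 × 10⁻¹⁶) = 1.423 × 10⁻²³ kg·m/s.
λ = h/p = 6.626 × 10⁻³⁴ / 1.423 × 10⁻²³ = 4.66 × 10⁻¹¹ m = 46.6 pm.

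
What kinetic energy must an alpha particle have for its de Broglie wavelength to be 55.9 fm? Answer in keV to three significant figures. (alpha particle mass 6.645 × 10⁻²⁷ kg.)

p = h/λ = 6.626 × 10⁻³⁴ / 5.590 × 10⁻¹⁴ = 1.185 × 10⁻²⁰ kg·m/s.
KE = p²/(2m) = (1.185 × 10⁻²⁰)² / (2 × 6.645 × 10⁻²⁷) = 1.057 × 10⁻¹⁴ J = 66.0 keV.

KE = 66.0 keV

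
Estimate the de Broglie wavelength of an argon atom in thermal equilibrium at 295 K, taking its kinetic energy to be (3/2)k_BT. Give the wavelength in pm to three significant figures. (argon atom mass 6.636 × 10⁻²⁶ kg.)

λ = 23.3 pm

KE = (3/2)k_BT = 1.5 × 1.381 × 10⁻²³ × 295 = 6.111 × 10⁻²¹ J.
p = √(2mKE) = √(2 × 6.636 × 10⁻²⁶ × 6.111 × 10⁻²¹) = 2.848 × 10⁻²³ kg·m/s.
λ = h/p = 2.33 × 10⁻¹¹ m = 23.3 pm.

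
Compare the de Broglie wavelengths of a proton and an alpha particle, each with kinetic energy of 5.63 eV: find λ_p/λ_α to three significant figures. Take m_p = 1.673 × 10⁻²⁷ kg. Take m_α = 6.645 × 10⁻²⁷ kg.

λ_p/λ_α = 1.99

At fixed KE, p = √(2mKE) so λ = h/p ∝ 1/√m.
λ_p/λ_α = √(m_α/m_p) = √(6.645 × 10⁻²⁷/1.673 × 10⁻²⁷) = √(3.972) = 1.99.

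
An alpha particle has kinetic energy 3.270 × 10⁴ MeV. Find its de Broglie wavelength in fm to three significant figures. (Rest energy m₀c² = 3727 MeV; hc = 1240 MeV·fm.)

Total energy E = KE + m₀c² = 3.270 × 10⁴ + 3727 = 36427 MeV.
(pc)² = E² − (m₀c²)² = (36427)² − (3727)² = 1.313 × 10⁹ MeV², so pc = 3.624 × 10⁴ MeV.
λ = hc/(pc) = 1240 MeV·fm / 3.624 × 10⁴ MeV = 0.0342 fm.

λ = 0.0342 fm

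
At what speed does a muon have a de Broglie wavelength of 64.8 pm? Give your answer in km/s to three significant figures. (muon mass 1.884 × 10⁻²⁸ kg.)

p = h/λ = 6.626 × 10⁻³⁴ / 6.480 × 10⁻¹¹ = 1.023 × 10⁻²³ kg·m/s.
v = p/m = 1.023 × 10⁻²³ / 1.884 × 10⁻²⁸ = 5.43 × 10⁴ m/s = 54.3 km/s.

v = 54.3 km/s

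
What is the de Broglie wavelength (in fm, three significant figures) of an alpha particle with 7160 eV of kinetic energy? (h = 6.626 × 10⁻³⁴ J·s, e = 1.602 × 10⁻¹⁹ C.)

λ = 170 fm

KE = 7160 eV = 1.147 × 10⁻¹⁵ J.
p = √(2mKE) = √(2 × 6.645 × 10⁻²⁷ × 1.147 × 10⁻¹⁵) = 3.904 × 10⁻²¹ kg·m/s.
λ = h/p = 6.626 × 10⁻³⁴ / 3.904 × 10⁻²¹ = 1.70 × 10⁻¹³ m = 170 fm.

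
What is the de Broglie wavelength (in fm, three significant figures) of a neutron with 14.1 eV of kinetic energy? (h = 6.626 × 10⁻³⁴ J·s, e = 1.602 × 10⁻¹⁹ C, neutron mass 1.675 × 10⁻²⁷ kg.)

KE = 14.1 eV = 2.259 × 10⁻¹⁸ J.
p = √(2mKE) = √(2 × 1.675 × 10⁻²⁷ × 2.259 × 10⁻¹⁸) = 8.699 × 10⁻²³ kg·m/s.
λ = h/p = 6.626 × 10⁻³⁴ / 8.699 × 10⁻²³ = 7.62 × 10⁻¹² m = 7620 fm.

λ = 7620 fm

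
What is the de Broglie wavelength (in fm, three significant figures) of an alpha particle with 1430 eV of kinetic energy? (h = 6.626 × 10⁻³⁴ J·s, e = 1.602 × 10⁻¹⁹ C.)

KE = 1430 eV = 2.291 × 10⁻¹⁶ J.
p = √(2mKE) = √(2 × 6.645 × 10⁻²⁷ × 2.291 × 10⁻¹⁶) = 1.745 × 10⁻²¹ kg·m/s.
λ = h/p = 6.626 × 10⁻³⁴ / 1.745 × 10⁻²¹ = 3.80 × 10⁻¹³ m = 380 fm.

λ = 380 fm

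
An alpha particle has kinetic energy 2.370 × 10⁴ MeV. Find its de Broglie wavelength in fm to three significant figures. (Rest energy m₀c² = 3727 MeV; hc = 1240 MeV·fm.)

λ = 0.0456 fm

Total energy E = KE + m₀c² = 2.370 × 10⁴ + 3727 = 27427 MeV.
(pc)² = E² − (m₀c²)² = (27427)² − (3727)² = 7.383 × 10⁸ MeV², so pc = 2.717 × 10⁴ MeV.
λ = hc/(pc) = 1240 MeV·fm / 2.717 × 10⁴ MeV = 0.0456 fm.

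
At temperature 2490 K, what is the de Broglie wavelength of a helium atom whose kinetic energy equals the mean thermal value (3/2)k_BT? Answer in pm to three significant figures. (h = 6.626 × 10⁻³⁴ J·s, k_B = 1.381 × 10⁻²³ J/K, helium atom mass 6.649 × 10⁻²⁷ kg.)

KE = (3/2)k_BT = 1.5 × 1.381 × 10⁻²³ × 2490 = 5.158 × 10⁻²⁰ J.
p = √(2mKE) = √(2 × 6.649 × 10⁻²⁷ × 5.158 × 10⁻²⁰) = 2.619 × 10⁻²³ kg·m/s.
λ = h/p = 2.53 × 10⁻¹¹ m = 25.3 pm.

λ = 25.3 pm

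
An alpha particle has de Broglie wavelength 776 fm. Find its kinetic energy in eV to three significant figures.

p = h/λ = 6.626 × 10⁻³⁴ / 7.760 × 10⁻¹³ = 8.539 × 10⁻²² kg·m/s.
KE = p²/(2m) = (8.539 × 10⁻²²)² / (2 × 6.645 × 10⁻²⁷) = 5.486 × 10⁻¹⁷ J = 342 eV.

KE = 342 eV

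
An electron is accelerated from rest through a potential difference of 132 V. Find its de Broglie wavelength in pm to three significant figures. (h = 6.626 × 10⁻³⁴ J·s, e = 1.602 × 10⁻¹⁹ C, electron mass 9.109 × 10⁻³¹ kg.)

KE = eV = 1.602 × 10⁻¹⁹ × 132.0 = 2.115 × 10⁻¹⁷ J.
p = √(2mKE) = √(2 × 9.109 × 10⁻³¹ × 2.115 × 10⁻¹⁷) = 6.207 × 10⁻²⁴ kg·m/s.
λ = h/p = 6.626 × 10⁻³⁴ / 6.207 × 10⁻²⁴ = 1.07 × 10⁻¹⁰ m = 107 pm.

λ = 107 pm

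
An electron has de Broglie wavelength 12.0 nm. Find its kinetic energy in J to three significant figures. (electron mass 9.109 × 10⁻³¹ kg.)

KE = 1.67 × 10⁻²¹ J

p = h/λ = 6.626 × 10⁻³⁴ / 1.200 × 10⁻⁸ = 5.522 × 10⁻²⁶ kg·m/s.
KE = p²/(2m) = (5.522 × 10⁻²⁶)² / (2 × 9.109 × 10⁻³¹) = 1.674 × 10⁻²¹ J = 1.67 × 10⁻²¹ J.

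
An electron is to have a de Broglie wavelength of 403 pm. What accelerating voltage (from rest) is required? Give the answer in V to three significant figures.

p = h/λ = 6.626 × 10⁻³⁴ / 4.030 × 10⁻¹⁰ = 1.644 × 10⁻²⁴ kg·m/s.
KE = p²/(2m) = 1.484 × 10⁻¹⁸ J.
V = KE/e = 1.484 × 10⁻¹⁸ / (1.602 × 10⁻¹⁹) = 9.26 V.

V = 9.26 V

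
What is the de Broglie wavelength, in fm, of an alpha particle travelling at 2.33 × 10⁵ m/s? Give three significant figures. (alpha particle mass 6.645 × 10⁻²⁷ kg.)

λ = 428 fm

p = mv = 6.645 × 10⁻²⁷ × 2.33 × 10⁵ = 1.548 × 10⁻²¹ kg·m/s.
λ = h/p = 6.626 × 10⁻³⁴ / 1.548 × 10⁻²¹ = 4.28 × 10⁻¹³ m = 428 fm.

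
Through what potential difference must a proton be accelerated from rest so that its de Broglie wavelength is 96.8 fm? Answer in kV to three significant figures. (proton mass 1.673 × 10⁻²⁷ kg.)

p = h/λ = 6.626 × 10⁻³⁴ / 9.680 × 10⁻¹⁴ = 6.845 × 10⁻²¹ kg·m/s.
KE = p²/(2m) = 1.400 × 10⁻¹⁴ J.
V = KE/e = 1.400 × 10⁻¹⁴ / (1.602 × 10⁻¹⁹) = 87.4 kV.

V = 87.4 kV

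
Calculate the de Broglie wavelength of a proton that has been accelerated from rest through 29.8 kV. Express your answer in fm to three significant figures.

KE = eV = 1.602 × 10⁻¹⁹ × 2.980 × 10⁴ = 4.774 × 10⁻¹⁵ J.
p = √(2mKE) = √(2 × 1.673 × 10⁻²⁷ × 4.774 × 10⁻¹⁵) = 3.997 × 10⁻²¹ kg·m/s.
λ = h/p = 6.626 × 10⁻³⁴ / 3.997 × 10⁻²¹ = 1.66 × 10⁻¹³ m = 166 fm.

λ = 166 fm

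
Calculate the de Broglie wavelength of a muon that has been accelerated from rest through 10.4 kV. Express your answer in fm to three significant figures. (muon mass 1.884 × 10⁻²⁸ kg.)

KE = eV = 1.602 × 10⁻¹⁹ × 1.040 × 10⁴ = 1.666 × 10⁻¹⁵ J.
p = √(2mKE) = √(2 × 1.884 × 10⁻²⁸ × 1.666 × 10⁻¹⁵) = 7.923 × 10⁻²² kg·m/s.
λ = h/p = 6.626 × 10⁻³⁴ / 7.923 × 10⁻²² = 8.36 × 10⁻¹³ m = 836 fm.

λ = 836 fm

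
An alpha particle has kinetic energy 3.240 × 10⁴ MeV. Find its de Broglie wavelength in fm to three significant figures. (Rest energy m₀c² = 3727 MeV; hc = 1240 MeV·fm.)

Total energy E = KE + m₀c² = 3.240 × 10⁴ + 3727 = 36127 MeV.
(pc)² = E² − (m₀c²)² = (36127)² − (3727)² = 1.291 × 10⁹ MeV², so pc = 3.593 × 10⁴ MeV.
λ = hc/(pc) = 1240 MeV·fm / 3.593 × 10⁴ MeV = 0.0345 fm.

λ = 0.0345 fm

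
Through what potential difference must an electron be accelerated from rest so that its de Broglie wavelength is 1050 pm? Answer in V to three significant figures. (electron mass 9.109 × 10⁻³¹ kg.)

V = 1.36 V

p = h/λ = 6.626 × 10⁻³⁴ / 1.050 × 10⁻⁹ = 6.310 × 10⁻²⁵ kg·m/s.
KE = p²/(2m) = 2.186 × 10⁻¹⁹ J.
V = KE/e = 2.186 × 10⁻¹⁹ / (1.602 × 10⁻¹⁹) = 1.36 V.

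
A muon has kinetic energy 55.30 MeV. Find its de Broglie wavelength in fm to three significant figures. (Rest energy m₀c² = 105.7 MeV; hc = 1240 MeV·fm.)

λ = 10.2 fm

Total energy E = KE + m₀c² = 55.30 + 105.7 = 161.00 MeV.
(pc)² = E² − (m₀c²)² = (161.00)² − (105.7)² = 1.475 × 10⁴ MeV², so pc = 121.4 MeV.
λ = hc/(pc) = 1240 MeV·fm / 121.4 MeV = 10.2 fm.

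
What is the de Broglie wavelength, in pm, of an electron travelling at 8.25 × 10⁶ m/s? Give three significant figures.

λ = 88.2 pm

p = mv = 9.109 × 10⁻³¹ × 8.25 × 10⁶ = 7.515 × 10⁻²⁴ kg·m/s.
λ = h/p = 6.626 × 10⁻³⁴ / 7.515 × 10⁻²⁴ = 8.82 × 10⁻¹¹ m = 88.2 pm.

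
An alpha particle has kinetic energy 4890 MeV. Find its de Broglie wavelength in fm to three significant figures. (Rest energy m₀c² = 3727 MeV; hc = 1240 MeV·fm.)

λ = 0.160 fm

Total energy E = KE + m₀c² = 4890 + 3727 = 8617 MeV.
(pc)² = E² − (m₀c²)² = (8617)² − (3727)² = 6.036 × 10⁷ MeV², so pc = 7769 MeV.
λ = hc/(pc) = 1240 MeV·fm / 7769 MeV = 0.160 fm.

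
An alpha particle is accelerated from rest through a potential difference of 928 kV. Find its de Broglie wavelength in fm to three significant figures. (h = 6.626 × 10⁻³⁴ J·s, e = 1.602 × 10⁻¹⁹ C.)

λ = 10.5 fm

KE = 2eV = 2 × 1.602 × 10⁻¹⁹ × 9.280 × 10⁵ = 2.973 × 10⁻¹³ J.
p = √(2mKE) = √(2 × 6.645 × 10⁻²⁷ × 2.973 × 10⁻¹³) = 6.286 × 10⁻²⁰ kg·m/s.
λ = h/p = 6.626 × 10⁻³⁴ / 6.286 × 10⁻²⁰ = 1.05 × 10⁻¹⁴ m = 10.5 fm.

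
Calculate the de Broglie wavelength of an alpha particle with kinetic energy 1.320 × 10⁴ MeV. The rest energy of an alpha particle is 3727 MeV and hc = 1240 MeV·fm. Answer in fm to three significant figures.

Total energy E = KE + m₀c² = 1.320 × 10⁴ + 3727 = 16927 MeV.
(pc)² = E² − (m₀c²)² = (16927)² − (3727)² = 2.726 × 10⁸ MeV², so pc = 1.651 × 10⁴ MeV.
λ = hc/(pc) = 1240 MeV·fm / 1.651 × 10⁴ MeV = 0.0751 fm.

λ = 0.0751 fm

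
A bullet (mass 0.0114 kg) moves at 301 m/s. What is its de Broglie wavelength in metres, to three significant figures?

λ = 1.93 × 10⁻³⁴ m

p = mv = 0.0114 × 301 = 3.431 kg·m/s.
λ = h/p = 6.626 × 10⁻³⁴ / 3.431 = 1.93 × 10⁻³⁴ m.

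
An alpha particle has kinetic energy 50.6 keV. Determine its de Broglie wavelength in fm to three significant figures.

λ = 63.8 fm

KE = 50.6 keV = 8.106 × 10⁻¹⁵ J.
p = √(2mKE) = √(2 × 6.645 × 10⁻²⁷ × 8.106 × 10⁻¹⁵) = 1.038 × 10⁻²⁰ kg·m/s.
λ = h/p = 6.626 × 10⁻³⁴ / 1.038 × 10⁻²⁰ = 6.38 × 10⁻¹⁴ m = 63.8 fm.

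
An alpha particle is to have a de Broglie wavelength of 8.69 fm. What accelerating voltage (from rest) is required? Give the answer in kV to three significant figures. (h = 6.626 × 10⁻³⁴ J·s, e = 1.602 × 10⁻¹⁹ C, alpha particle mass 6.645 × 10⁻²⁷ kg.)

V = 1370 kV

p = h/λ = 6.626 × 10⁻³⁴ / 8.690 × 10⁻¹⁵ = 7.625 × 10⁻²⁰ kg·m/s.
KE = p²/(2m) = 4.375 × 10⁻¹³ J.
V = KE/2e = 4.375 × 10⁻¹³ / (2 × 1.602 × 10⁻¹⁹) = 1370 kV.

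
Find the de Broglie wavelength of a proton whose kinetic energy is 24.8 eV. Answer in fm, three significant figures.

λ = 5750 fm

KE = 24.8 eV = 3.973 × 10⁻¹⁸ J.
p = √(2mKE) = √(2 × 1.673 × 10⁻²⁷ × 3.973 × 10⁻¹⁸) = 1.153 × 10⁻²² kg·m/s.
λ = h/p = 6.626 × 10⁻³⁴ / 1.153 × 10⁻²² = 5.75 × 10⁻¹² m = 5750 fm.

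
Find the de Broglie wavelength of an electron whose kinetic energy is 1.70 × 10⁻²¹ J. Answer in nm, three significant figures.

p = √(2mKE) = √(2 × 9.109 × 10⁻³¹ × 1.700 × 10⁻²¹) = 5.565 × 10⁻²⁶ kg·m/s.
λ = h/p = 6.626 × 10⁻³⁴ / 5.565 × 10⁻²⁶ = 1.19 × 10⁻⁸ m = 11.9 nm.

λ = 11.9 nm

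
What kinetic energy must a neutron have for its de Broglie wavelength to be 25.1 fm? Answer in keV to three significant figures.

p = h/λ = 6.626 × 10⁻³⁴ / 2.510 × 10⁻¹⁴ = 2.640 × 10⁻²⁰ kg·m/s.
KE = p²/(2m) = (2.640 × 10⁻²⁰)² / (2 × 1.675 × 10⁻²⁷) = 2.080 × 10⁻¹³ J = 1300 keV.

KE = 1300 keV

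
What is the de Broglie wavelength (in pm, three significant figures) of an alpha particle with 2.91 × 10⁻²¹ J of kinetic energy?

p = √(2mKE) = √(2 × 6.645 × 10⁻²⁷ × 2.910 × 10⁻²¹) = 6.219 × 10⁻²⁴ kg·m/s.
λ = h/p = 6.626 × 10⁻³⁴ / 6.219 × 10⁻²⁴ = 1.07 × 10⁻¹⁰ m = 107 pm.

λ = 107 pm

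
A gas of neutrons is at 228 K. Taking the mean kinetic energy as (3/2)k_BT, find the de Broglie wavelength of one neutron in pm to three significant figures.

λ = 167 pm

KE = (3/2)k_BT = 1.5 × 1.381 × 10⁻²³ × 228 = 4.723 × 10⁻²¹ J.
p = √(2mKE) = √(2 × 1.675 × 10⁻²⁷ × 4.723 × 10⁻²¹) = 3.978 × 10⁻²⁴ kg·m/s.
λ = h/p = 1.67 × 10⁻¹⁰ m = 167 pm.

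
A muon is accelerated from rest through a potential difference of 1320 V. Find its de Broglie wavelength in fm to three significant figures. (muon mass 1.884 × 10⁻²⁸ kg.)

KE = eV = 1.602 × 10⁻¹⁹ × 1320 = 2.115 × 10⁻¹⁶ J.
p = √(2mKE) = √(2 × 1.884 × 10⁻²⁸ × 2.115 × 10⁻¹⁶) = 2.823 × 10⁻²² kg·m/s.
λ = h/p = 6.626 × 10⁻³⁴ / 2.823 × 10⁻²² = 2.35 × 10⁻¹² m = 2350 fm.

λ = 2350 fm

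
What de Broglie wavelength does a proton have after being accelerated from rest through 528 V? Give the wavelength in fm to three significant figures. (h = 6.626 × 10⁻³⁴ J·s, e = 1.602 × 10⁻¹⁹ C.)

λ = 1250 fm

KE = eV = 1.602 × 10⁻¹⁹ × 528.0 = 8.459 × 10⁻¹⁷ J.
p = √(2mKE) = √(2 × 1.673 × 10⁻²⁷ × 8.459 × 10⁻¹⁷) = 5.320 × 10⁻²² kg·m/s.
λ = h/p = 6.626 × 10⁻³⁴ / 5.320 × 10⁻²² = 1.25 × 10⁻¹² m = 1250 fm.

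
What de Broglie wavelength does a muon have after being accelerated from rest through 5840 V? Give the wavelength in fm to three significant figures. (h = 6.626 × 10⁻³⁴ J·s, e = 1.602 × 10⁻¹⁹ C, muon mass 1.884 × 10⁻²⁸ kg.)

KE = eV = 1.602 × 10⁻¹⁹ × 5840 = 9.356 × 10⁻¹⁶ J.
p = √(2mKE) = √(2 × 1.884 × 10⁻²⁸ × 9.356 × 10⁻¹⁶) = 5.937 × 10⁻²² kg·m/s.
λ = h/p = 6.626 × 10⁻³⁴ / 5.937 × 10⁻²² = 1.12 × 10⁻¹² m = 1120 fm.

λ = 1120 fm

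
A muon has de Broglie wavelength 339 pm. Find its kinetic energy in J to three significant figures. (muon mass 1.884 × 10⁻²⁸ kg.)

KE = 1.01 × 10⁻²⁰ J

p = h/λ = 6.626 × 10⁻³⁴ / 3.390 × 10⁻¹⁰ = 1.955 × 10⁻²⁴ kg·m/s.
KE = p²/(2m) = (1.955 × 10⁻²⁴)² / (2 × 1.884 × 10⁻²⁸) = 1.014 × 10⁻²⁰ J = 1.01 × 10⁻²⁰ J.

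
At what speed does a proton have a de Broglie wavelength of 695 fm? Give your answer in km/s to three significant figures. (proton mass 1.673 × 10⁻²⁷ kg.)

v = 570 km/s

p = h/λ = 6.626 × 10⁻³⁴ / 6.950 × 10⁻¹³ = 9.534 × 10⁻²² kg·m/s.
v = p/m = 9.534 × 10⁻²² / 1.673 × 10⁻²⁷ = 5.70 × 10⁵ m/s = 570 km/s.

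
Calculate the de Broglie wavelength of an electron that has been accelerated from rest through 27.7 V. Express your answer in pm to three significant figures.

KE = eV = 1.602 × 10⁻¹⁹ × 27.70 = 4.438 × 10⁻¹⁸ J.
p = √(2mKE) = √(2 × 9.109 × 10⁻³¹ × 4.438 × 10⁻¹⁸) = 2.843 × 10⁻²⁴ kg·m/s.
λ = h/p = 6.626 × 10⁻³⁴ / 2.843 × 10⁻²⁴ = 2.33 × 10⁻¹⁰ m = 233 pm.

λ = 233 pm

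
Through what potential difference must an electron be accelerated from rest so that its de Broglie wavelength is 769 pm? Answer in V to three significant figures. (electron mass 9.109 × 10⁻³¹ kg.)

p = h/λ = 6.626 × 10⁻³⁴ / 7.690 × 10⁻¹⁰ = 8.616 × 10⁻²⁵ kg·m/s.
KE = p²/(2m) = 4.075 × 10⁻¹⁹ J.
V = KE/e = 4.075 × 10⁻¹⁹ / (1.602 × 10⁻¹⁹) = 2.54 V.

V = 2.54 V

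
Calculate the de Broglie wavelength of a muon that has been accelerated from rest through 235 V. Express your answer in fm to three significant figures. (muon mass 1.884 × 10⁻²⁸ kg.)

KE = eV = 1.602 × 10⁻¹⁹ × 235.0 = 3.765 × 10⁻¹⁷ J.
p = √(2mKE) = √(2 × 1.884 × 10⁻²⁸ × 3.765 × 10⁻¹⁷) = 1.191 × 10⁻²² kg·m/s.
λ = h/p = 6.626 × 10⁻³⁴ / 1.191 × 10⁻²² = 5.56 × 10⁻¹² m = 5560 fm.

λ = 5560 fm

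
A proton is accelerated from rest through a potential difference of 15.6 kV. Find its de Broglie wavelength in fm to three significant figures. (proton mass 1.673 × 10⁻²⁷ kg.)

λ = 229 fm

KE = eV = 1.602 × 10⁻¹⁹ × 1.560 × 10⁴ = 2.499 × 10⁻¹⁵ J.
p = √(2mKE) = √(2 × 1.673 × 10⁻²⁷ × 2.499 × 10⁻¹⁵) = 2.892 × 10⁻²¹ kg·m/s.
λ = h/p = 6.626 × 10⁻³⁴ / 2.892 × 10⁻²¹ = 2.29 × 10⁻¹³ m = 229 fm.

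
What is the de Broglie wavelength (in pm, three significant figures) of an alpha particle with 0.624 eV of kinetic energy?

KE = 0.624 eV = 9.996 × 10⁻²⁰ J.
p = √(2mKE) = √(2 × 6.645 × 10⁻²⁷ × 9.996 × 10⁻²⁰) = 3.645 × 10⁻²³ kg·m/s.
λ = h/p = 6.626 × 10⁻³⁴ / 3.645 × 10⁻²³ = 1.82 × 10⁻¹¹ m = 18.2 pm.

λ = 18.2 pm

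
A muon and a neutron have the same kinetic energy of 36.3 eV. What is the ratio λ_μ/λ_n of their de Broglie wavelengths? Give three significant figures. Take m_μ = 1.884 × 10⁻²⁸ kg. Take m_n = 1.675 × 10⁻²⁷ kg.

At fixed KE, p = √(2mKE) so λ = h/p ∝ 1/√m.
λ_μ/λ_n = √(m_n/m_μ) = √(1.675 × 10⁻²⁷/1.884 × 10⁻²⁸) = √(8.891) = 2.98.

λ_μ/λ_n = 2.98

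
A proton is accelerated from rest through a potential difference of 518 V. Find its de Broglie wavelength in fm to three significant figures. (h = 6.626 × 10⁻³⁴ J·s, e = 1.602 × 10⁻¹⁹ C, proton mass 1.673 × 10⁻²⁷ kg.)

KE = eV = 1.602 × 10⁻¹⁹ × 518.0 = 8.298 × 10⁻¹⁷ J.
p = √(2mKE) = √(2 × 1.673 × 10⁻²⁷ × 8.298 × 10⁻¹⁷) = 5.269 × 10⁻²² kg·m/s.
λ = h/p = 6.626 × 10⁻³⁴ / 5.269 × 10⁻²² = 1.26 × 10⁻¹² m = 1260 fm.

λ = 1260 fm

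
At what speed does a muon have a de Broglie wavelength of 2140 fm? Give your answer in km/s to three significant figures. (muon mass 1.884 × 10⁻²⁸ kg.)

v = 1640 km/s

p = h/λ = 6.626 × 10⁻³⁴ / 2.140 × 10⁻¹² = 3.096 × 10⁻²² kg·m/s.
v = p/m = 3.096 × 10⁻²² / 1.884 × 10⁻²⁸ = 1.64 × 10⁶ m/s = 1640 km/s.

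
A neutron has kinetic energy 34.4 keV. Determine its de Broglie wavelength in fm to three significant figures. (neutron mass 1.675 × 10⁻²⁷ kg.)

KE = 34.4 keV = 5.511 × 10⁻¹⁵ J.
p = √(2mKE) = √(2 × 1.675 × 10⁻²⁷ × 5.511 × 10⁻¹⁵) = 4.297 × 10⁻²¹ kg·m/s.
λ = h/p = 6.626 × 10⁻³⁴ / 4.297 × 10⁻²¹ = 1.54 × 10⁻¹³ m = 154 fm.

λ = 154 fm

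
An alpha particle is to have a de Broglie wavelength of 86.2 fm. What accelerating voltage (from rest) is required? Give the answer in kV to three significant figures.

V = 13.9 kV

p = h/λ = 6.626 × 10⁻³⁴ / 8.620 × 10⁻¹⁴ = 7.687 × 10⁻²¹ kg·m/s.
KE = p²/(2m) = 4.446 × 10⁻¹⁵ J.
V = KE/2e = 4.446 × 10⁻¹⁵ / (2 × 1.602 × 10⁻¹⁹) = 13.9 kV.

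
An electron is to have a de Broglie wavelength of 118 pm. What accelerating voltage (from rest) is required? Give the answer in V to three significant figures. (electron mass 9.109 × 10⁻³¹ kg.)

p = h/λ = 6.626 × 10⁻³⁴ / 1.180 × 10⁻¹⁰ = 5.615 × 10⁻²⁴ kg·m/s.
KE = p²/(2m) = 1.731 × 10⁻¹⁷ J.
V = KE/e = 1.731 × 10⁻¹⁷ / (1.602 × 10⁻¹⁹) = 108 V.

V = 108 V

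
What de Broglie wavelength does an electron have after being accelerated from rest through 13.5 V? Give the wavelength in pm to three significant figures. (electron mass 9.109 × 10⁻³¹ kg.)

KE = eV = 1.602 × 10⁻¹⁹ × 13.50 = 2.163 × 10⁻¹⁸ J.
p = √(2mKE) = √(2 × 9.109 × 10⁻³¹ × 2.163 × 10⁻¹⁸) = 1.985 × 10⁻²⁴ kg·m/s.
λ = h/p = 6.626 × 10⁻³⁴ / 1.985 × 10⁻²⁴ = 3.34 × 10⁻¹⁰ m = 334 pm.

λ = 334 pm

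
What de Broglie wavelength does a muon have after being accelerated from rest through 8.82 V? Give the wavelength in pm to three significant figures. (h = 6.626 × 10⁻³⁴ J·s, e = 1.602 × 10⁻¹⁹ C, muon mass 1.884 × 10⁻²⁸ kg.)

KE = eV = 1.602 × 10⁻¹⁹ × 8.820 = 1.413 × 10⁻¹⁸ J.
p = √(2mKE) = √(2 × 1.884 × 10⁻²⁸ × 1.413 × 10⁻¹⁸) = 2.307 × 10⁻²³ kg·m/s.
λ = h/p = 6.626 × 10⁻³⁴ / 2.307 × 10⁻²³ = 2.87 × 10⁻¹¹ m = 28.7 pm.

λ = 28.7 pm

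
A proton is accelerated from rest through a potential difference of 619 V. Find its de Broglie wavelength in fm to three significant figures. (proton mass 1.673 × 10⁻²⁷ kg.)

λ = 1150 fm

KE = eV = 1.602 × 10⁻¹⁹ × 619.0 = 9.916 × 10⁻¹⁷ J.
p = √(2mKE) = √(2 × 1.673 × 10⁻²⁷ × 9.916 × 10⁻¹⁷) = 5.760 × 10⁻²² kg·m/s.
λ = h/p = 6.626 × 10⁻³⁴ / 5.760 × 10⁻²² = 1.15 × 10⁻¹² m = 1150 fm.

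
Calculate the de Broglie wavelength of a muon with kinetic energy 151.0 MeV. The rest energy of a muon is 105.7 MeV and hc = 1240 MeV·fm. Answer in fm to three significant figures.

λ = 5.30 fm

Total energy E = KE + m₀c² = 151.0 + 105.7 = 256.7 MeV.
(pc)² = E² − (m₀c²)² = (256.7)² − (105.7)² = 5.472 × 10⁴ MeV², so pc = 233.9 MeV.
λ = hc/(pc) = 1240 MeV·fm / 233.9 MeV = 5.30 fm.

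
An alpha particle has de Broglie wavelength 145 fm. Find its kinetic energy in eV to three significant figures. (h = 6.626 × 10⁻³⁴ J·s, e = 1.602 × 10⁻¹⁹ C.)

KE = 9810 eV

p = h/λ = 6.626 × 10⁻³⁴ / 1.450 × 10⁻¹³ = 4.570 × 10⁻²¹ kg·m/s.
KE = p²/(2m) = (4.570 × 10⁻²¹)² / (2 × 6.645 × 10⁻²⁷) = 1.571 × 10⁻¹⁵ J = 9810 eV.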